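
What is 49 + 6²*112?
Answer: 4081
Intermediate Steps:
49 + 6²*112 = 49 + 36*112 = 49 + 4032 = 4081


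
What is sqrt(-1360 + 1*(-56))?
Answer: 2*I*sqrt(354) ≈ 37.63*I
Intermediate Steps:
sqrt(-1360 + 1*(-56)) = sqrt(-1360 - 56) = sqrt(-1416) = 2*I*sqrt(354)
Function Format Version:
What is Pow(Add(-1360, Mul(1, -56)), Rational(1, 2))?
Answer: Mul(2, I, Pow(354, Rational(1, 2))) ≈ Mul(37.630, I)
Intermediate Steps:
Pow(Add(-1360, Mul(1, -56)), Rational(1, 2)) = Pow(Add(-1360, -56), Rational(1, 2)) = Pow(-1416, Rational(1, 2)) = Mul(2, I, Pow(354, Rational(1, 2)))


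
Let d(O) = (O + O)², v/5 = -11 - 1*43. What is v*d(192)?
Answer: -39813120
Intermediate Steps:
v = -270 (v = 5*(-11 - 1*43) = 5*(-11 - 43) = 5*(-54) = -270)
d(O) = 4*O² (d(O) = (2*O)² = 4*O²)
v*d(192) = -1080*192² = -1080*36864 = -270*147456 = -39813120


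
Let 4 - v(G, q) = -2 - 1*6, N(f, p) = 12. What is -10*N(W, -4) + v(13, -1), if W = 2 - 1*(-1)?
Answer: -108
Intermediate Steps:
W = 3 (W = 2 + 1 = 3)
v(G, q) = 12 (v(G, q) = 4 - (-2 - 1*6) = 4 - (-2 - 6) = 4 - 1*(-8) = 4 + 8 = 12)
-10*N(W, -4) + v(13, -1) = -10*12 + 12 = -120 + 12 = -108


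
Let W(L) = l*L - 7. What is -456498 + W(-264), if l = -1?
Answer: -456241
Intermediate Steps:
W(L) = -7 - L (W(L) = -L - 7 = -7 - L)
-456498 + W(-264) = -456498 + (-7 - 1*(-264)) = -456498 + (-7 + 264) = -456498 + 257 = -456241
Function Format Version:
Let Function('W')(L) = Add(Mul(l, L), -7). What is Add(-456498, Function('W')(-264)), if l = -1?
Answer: -456241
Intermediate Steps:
Function('W')(L) = Add(-7, Mul(-1, L)) (Function('W')(L) = Add(Mul(-1, L), -7) = Add(-7, Mul(-1, L)))
Add(-456498, Function('W')(-264)) = Add(-456498, Add(-7, Mul(-1, -264))) = Add(-456498, Add(-7, 264)) = Add(-456498, 257) = -456241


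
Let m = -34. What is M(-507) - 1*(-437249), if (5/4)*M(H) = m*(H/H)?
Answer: 2186109/5 ≈ 4.3722e+5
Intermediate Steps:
M(H) = -136/5 (M(H) = 4*(-34*H/H)/5 = 4*(-34*1)/5 = (⅘)*(-34) = -136/5)
M(-507) - 1*(-437249) = -136/5 - 1*(-437249) = -136/5 + 437249 = 2186109/5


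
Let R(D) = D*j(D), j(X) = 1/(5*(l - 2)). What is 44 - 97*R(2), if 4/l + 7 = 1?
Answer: 1171/20 ≈ 58.550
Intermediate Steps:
l = -⅔ (l = 4/(-7 + 1) = 4/(-6) = 4*(-⅙) = -⅔ ≈ -0.66667)
j(X) = -3/40 (j(X) = 1/(5*(-⅔ - 2)) = 1/(5*(-8/3)) = 1/(-40/3) = -3/40)
R(D) = -3*D/40 (R(D) = D*(-3/40) = -3*D/40)
44 - 97*R(2) = 44 - (-291)*2/40 = 44 - 97*(-3/20) = 44 + 291/20 = 1171/20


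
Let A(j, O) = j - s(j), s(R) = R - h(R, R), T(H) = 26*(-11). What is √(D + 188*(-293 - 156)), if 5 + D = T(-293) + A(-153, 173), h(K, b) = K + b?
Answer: I*√85009 ≈ 291.56*I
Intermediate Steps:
T(H) = -286
s(R) = -R (s(R) = R - (R + R) = R - 2*R = -R)
A(j, O) = 2*j (A(j, O) = j - (-1)*j = j + j = 2*j)
D = -597 (D = -5 + (-286 + 2*(-153)) = -5 + (-286 - 306) = -5 - 592 = -597)
√(D + 188*(-293 - 156)) = √(-597 + 188*(-293 - 156)) = √(-597 + 188*(-449)) = √(-597 - 84412) = √(-85009) = I*√85009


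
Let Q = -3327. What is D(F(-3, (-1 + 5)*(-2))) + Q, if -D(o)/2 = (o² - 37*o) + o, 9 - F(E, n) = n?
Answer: -2681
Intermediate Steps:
F(E, n) = 9 - n
D(o) = -2*o² + 72*o (D(o) = -2*((o² - 37*o) + o) = -2*(o² - 36*o) = -2*o² + 72*o)
D(F(-3, (-1 + 5)*(-2))) + Q = 2*(9 - (-1 + 5)*(-2))*(36 - (9 - (-1 + 5)*(-2))) - 3327 = 2*(9 - 4*(-2))*(36 - (9 - 4*(-2))) - 3327 = 2*(9 - 1*(-8))*(36 - (9 - 1*(-8))) - 3327 = 2*(9 + 8)*(36 - (9 + 8)) - 3327 = 2*17*(36 - 1*17) - 3327 = 2*17*(36 - 17) - 3327 = 2*17*19 - 3327 = 646 - 3327 = -2681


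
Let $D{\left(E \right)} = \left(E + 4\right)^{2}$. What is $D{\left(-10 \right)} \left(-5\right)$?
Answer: $-180$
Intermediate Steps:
$D{\left(E \right)} = \left(4 + E\right)^{2}$
$D{\left(-10 \right)} \left(-5\right) = \left(4 - 10\right)^{2} \left(-5\right) = \left(-6\right)^{2} \left(-5\right) = 36 \left(-5\right) = -180$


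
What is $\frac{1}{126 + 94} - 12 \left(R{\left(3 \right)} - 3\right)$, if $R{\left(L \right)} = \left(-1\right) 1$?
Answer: $\frac{10561}{220} \approx 48.005$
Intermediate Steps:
$R{\left(L \right)} = -1$
$\frac{1}{126 + 94} - 12 \left(R{\left(3 \right)} - 3\right) = \frac{1}{126 + 94} - 12 \left(-1 - 3\right) = \frac{1}{220} - 12 \left(-4\right) = \frac{1}{220} - -48 = \frac{1}{220} + 48 = \frac{10561}{220}$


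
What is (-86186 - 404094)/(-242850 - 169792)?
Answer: 245140/206321 ≈ 1.1881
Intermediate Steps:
(-86186 - 404094)/(-242850 - 169792) = -490280/(-412642) = -490280*(-1/412642) = 245140/206321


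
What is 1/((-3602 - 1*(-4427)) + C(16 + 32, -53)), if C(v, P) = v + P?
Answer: 1/820 ≈ 0.0012195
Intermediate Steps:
C(v, P) = P + v
1/((-3602 - 1*(-4427)) + C(16 + 32, -53)) = 1/((-3602 - 1*(-4427)) + (-53 + (16 + 32))) = 1/((-3602 + 4427) + (-53 + 48)) = 1/(825 - 5) = 1/820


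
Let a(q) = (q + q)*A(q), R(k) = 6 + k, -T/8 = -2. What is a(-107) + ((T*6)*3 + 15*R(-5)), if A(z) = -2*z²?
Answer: 4900475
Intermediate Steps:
T = 16 (T = -8*(-2) = 16)
a(q) = -4*q³ (a(q) = (q + q)*(-2*q²) = (2*q)*(-2*q²) = -4*q³)
a(-107) + ((T*6)*3 + 15*R(-5)) = -4*(-107)³ + ((16*6)*3 + 15*(6 - 5)) = -4*(-1225043) + (96*3 + 15*1) = 4900172 + (288 + 15) = 4900172 + 303 = 4900475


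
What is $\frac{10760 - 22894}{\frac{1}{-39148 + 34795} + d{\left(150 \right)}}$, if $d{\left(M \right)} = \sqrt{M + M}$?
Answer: $- \frac{52819302}{5684582699} - \frac{2299224216060 \sqrt{3}}{5684582699} \approx -700.57$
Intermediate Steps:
$d{\left(M \right)} = \sqrt{2} \sqrt{M}$ ($d{\left(M \right)} = \sqrt{2 M} = \sqrt{2} \sqrt{M}$)
$\frac{10760 - 22894}{\frac{1}{-39148 + 34795} + d{\left(150 \right)}} = \frac{10760 - 22894}{\frac{1}{-39148 + 34795} + \sqrt{2} \sqrt{150}} = - \frac{12134}{\frac{1}{-4353} + \sqrt{2} \cdot 5 \sqrt{6}} = - \frac{12134}{- \frac{1}{4353} + 10 \sqrt{3}}$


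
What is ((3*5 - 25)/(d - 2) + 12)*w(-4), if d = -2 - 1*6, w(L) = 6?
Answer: 78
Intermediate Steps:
d = -8 (d = -2 - 6 = -8)
((3*5 - 25)/(d - 2) + 12)*w(-4) = ((3*5 - 25)/(-8 - 2) + 12)*6 = ((15 - 25)/(-10) + 12)*6 = (-10*(-⅒) + 12)*6 = (1 + 12)*6 = 13*6 = 78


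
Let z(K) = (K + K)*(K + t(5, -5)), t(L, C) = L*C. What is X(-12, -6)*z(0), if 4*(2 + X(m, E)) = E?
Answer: 0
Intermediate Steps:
X(m, E) = -2 + E/4
t(L, C) = C*L
z(K) = 2*K*(-25 + K) (z(K) = (K + K)*(K - 5*5) = (2*K)*(K - 25) = (2*K)*(-25 + K) = 2*K*(-25 + K))
X(-12, -6)*z(0) = (-2 + (1/4)*(-6))*(2*0*(-25 + 0)) = (-2 - 3/2)*(2*0*(-25)) = -7/2*0 = 0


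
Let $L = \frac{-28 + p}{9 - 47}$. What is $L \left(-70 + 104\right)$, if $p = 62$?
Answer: $- \frac{578}{19} \approx -30.421$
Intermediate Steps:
$L = - \frac{17}{19}$ ($L = \frac{-28 + 62}{9 - 47} = \frac{34}{-38} = 34 \left(- \frac{1}{38}\right) = - \frac{17}{19} \approx -0.89474$)
$L \left(-70 + 104\right) = - \frac{17 \left(-70 + 104\right)}{19} = \left(- \frac{17}{19}\right) 34 = - \frac{578}{19}$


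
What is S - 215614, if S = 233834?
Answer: 18220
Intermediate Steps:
S - 215614 = 233834 - 215614 = 18220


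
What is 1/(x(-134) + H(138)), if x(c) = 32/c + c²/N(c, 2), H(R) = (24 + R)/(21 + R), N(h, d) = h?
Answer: -3551/473064 ≈ -0.0075064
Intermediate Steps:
H(R) = (24 + R)/(21 + R)
x(c) = c + 32/c (x(c) = 32/c + c²/c = 32/c + c = c + 32/c)
1/(x(-134) + H(138)) = 1/((-134 + 32/(-134)) + (24 + 138)/(21 + 138)) = 1/((-134 + 32*(-1/134)) + 162/159) = 1/((-134 - 16/67) + (1/159)*162) = 1/(-8994/67 + 54/53) = 1/(-473064/3551) = -3551/473064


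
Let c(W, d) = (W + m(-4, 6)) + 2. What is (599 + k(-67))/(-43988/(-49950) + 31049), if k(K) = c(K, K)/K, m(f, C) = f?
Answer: 1004044950/51956541523 ≈ 0.019325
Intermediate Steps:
c(W, d) = -2 + W (c(W, d) = (W - 4) + 2 = (-4 + W) + 2 = -2 + W)
k(K) = (-2 + K)/K
(599 + k(-67))/(-43988/(-49950) + 31049) = (599 + (-2 - 67)/(-67))/(-43988/(-49950) + 31049) = (599 - 1/67*(-69))/(-43988*(-1/49950) + 31049) = (599 + 69/67)/(21994/24975 + 31049) = 40202/(67*(775470769/24975)) = (40202/67)*(24975/775470769) = 1004044950/51956541523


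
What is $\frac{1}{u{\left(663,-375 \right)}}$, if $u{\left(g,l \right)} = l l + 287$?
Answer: $\frac{1}{140912} \approx 7.0966 \cdot 10^{-6}$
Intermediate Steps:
$u{\left(g,l \right)} = 287 + l^{2}$ ($u{\left(g,l \right)} = l^{2} + 287 = 287 + l^{2}$)
$\frac{1}{u{\left(663,-375 \right)}} = \frac{1}{287 + \left(-375\right)^{2}} = \frac{1}{287 + 140625} = \frac{1}{140912}$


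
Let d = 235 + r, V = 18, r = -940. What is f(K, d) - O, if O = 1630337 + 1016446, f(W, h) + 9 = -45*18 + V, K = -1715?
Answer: -2647584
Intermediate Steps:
d = -705 (d = 235 - 940 = -705)
f(W, h) = -801 (f(W, h) = -9 + (-45*18 + 18) = -9 + (-810 + 18) = -9 - 792 = -801)
O = 2646783
f(K, d) - O = -801 - 1*2646783 = -801 - 2646783 = -2647584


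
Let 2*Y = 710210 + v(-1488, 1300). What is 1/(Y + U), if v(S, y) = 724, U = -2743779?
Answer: -1/2388312 ≈ -4.1871e-7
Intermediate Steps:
Y = 355467 (Y = (710210 + 724)/2 = (½)*710934 = 355467)
1/(Y + U) = 1/(355467 - 2743779) = 1/(-2388312) = -1/2388312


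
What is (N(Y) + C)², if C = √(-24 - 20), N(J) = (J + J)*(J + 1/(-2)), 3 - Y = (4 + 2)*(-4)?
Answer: 2047717 + 5724*I*√11 ≈ 2.0477e+6 + 18984.0*I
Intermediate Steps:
Y = 27 (Y = 3 - (4 + 2)*(-4) = 3 - 6*(-4) = 3 - 1*(-24) = 3 + 24 = 27)
N(J) = 2*J*(-½ + J) (N(J) = (2*J)*(J - ½) = (2*J)*(-½ + J) = 2*J*(-½ + J))
C = 2*I*√11 (C = √(-44) = 2*I*√11 ≈ 6.6332*I)
(N(Y) + C)² = (27*(-1 + 2*27) + 2*I*√11)² = (27*(-1 + 54) + 2*I*√11)² = (27*53 + 2*I*√11)² = (1431 + 2*I*√11)²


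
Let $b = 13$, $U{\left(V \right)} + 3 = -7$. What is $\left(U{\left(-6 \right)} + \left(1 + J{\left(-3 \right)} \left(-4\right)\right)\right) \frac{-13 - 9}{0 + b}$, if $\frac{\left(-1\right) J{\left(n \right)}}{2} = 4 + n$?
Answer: $\frac{22}{13} \approx 1.6923$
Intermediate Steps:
$J{\left(n \right)} = -8 - 2 n$ ($J{\left(n \right)} = - 2 \left(4 + n\right) = -8 - 2 n$)
$U{\left(V \right)} = -10$ ($U{\left(V \right)} = -3 - 7 = -10$)
$\left(U{\left(-6 \right)} + \left(1 + J{\left(-3 \right)} \left(-4\right)\right)\right) \frac{-13 - 9}{0 + b} = \left(-10 + \left(1 + \left(-8 - -6\right) \left(-4\right)\right)\right) \frac{-13 - 9}{0 + 13} = \left(-10 + \left(1 + \left(-8 + 6\right) \left(-4\right)\right)\right) \left(- \frac{22}{13}\right) = \left(-10 + \left(1 - -8\right)\right) \left(\left(-22\right) \frac{1}{13}\right) = \left(-10 + \left(1 + 8\right)\right) \left(- \frac{22}{13}\right) = \left(-10 + 9\right) \left(- \frac{22}{13}\right) = \left(-1\right) \left(- \frac{22}{13}\right) = \frac{22}{13}$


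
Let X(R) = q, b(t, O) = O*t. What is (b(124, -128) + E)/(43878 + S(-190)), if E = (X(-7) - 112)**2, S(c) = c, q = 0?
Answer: -416/5461 ≈ -0.076177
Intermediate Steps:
X(R) = 0
E = 12544 (E = (0 - 112)**2 = (-112)**2 = 12544)
(b(124, -128) + E)/(43878 + S(-190)) = (-128*124 + 12544)/(43878 - 190) = (-15872 + 12544)/43688 = -3328*1/43688 = -416/5461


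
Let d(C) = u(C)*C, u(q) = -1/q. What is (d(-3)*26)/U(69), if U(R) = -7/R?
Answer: 1794/7 ≈ 256.29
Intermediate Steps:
d(C) = -1 (d(C) = (-1/C)*C = -1)
(d(-3)*26)/U(69) = (-1*26)/((-7/69)) = -26/((-7*1/69)) = -26/(-7/69) = -26*(-69/7) = 1794/7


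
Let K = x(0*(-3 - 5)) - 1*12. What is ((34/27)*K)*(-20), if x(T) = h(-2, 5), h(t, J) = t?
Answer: 9520/27 ≈ 352.59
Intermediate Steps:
x(T) = -2
K = -14 (K = -2 - 1*12 = -2 - 12 = -14)
((34/27)*K)*(-20) = ((34/27)*(-14))*(-20) = -476/27*(-20) = 9520/27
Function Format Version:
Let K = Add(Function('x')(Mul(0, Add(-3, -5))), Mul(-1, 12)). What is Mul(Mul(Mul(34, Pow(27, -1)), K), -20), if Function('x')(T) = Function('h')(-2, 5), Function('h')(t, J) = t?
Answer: Rational(9520, 27) ≈ 352.59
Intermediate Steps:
Function('x')(T) = -2
K = -14 (K = Add(-2, Mul(-1, 12)) = Add(-2, -12) = -14)
Mul(Mul(Mul(34, Pow(27, -1)), K), -20) = Mul(Mul(Mul(34, Pow(27, -1)), -14), -20) = Mul(Mul(Mul(34, Rational(1, 27)), -14), -20) = Mul(Mul(Rational(34, 27), -14), -20) = Mul(Rational(-476, 27), -20) = Rational(9520, 27)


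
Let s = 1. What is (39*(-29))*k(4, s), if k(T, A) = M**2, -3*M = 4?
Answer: -6032/3 ≈ -2010.7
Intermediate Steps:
M = -4/3 (M = -1/3*4 = -4/3 ≈ -1.3333)
k(T, A) = 16/9 (k(T, A) = (-4/3)**2 = 16/9)
(39*(-29))*k(4, s) = (39*(-29))*(16/9) = -1131*16/9 = -6032/3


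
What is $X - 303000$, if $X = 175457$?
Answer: $-127543$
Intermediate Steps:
$X - 303000 = 175457 - 303000 = -127543$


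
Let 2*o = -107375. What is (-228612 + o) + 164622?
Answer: -235355/2 ≈ -1.1768e+5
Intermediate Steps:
o = -107375/2 (o = (½)*(-107375) = -107375/2 ≈ -53688.)
(-228612 + o) + 164622 = (-228612 - 107375/2) + 164622 = -564599/2 + 164622 = -235355/2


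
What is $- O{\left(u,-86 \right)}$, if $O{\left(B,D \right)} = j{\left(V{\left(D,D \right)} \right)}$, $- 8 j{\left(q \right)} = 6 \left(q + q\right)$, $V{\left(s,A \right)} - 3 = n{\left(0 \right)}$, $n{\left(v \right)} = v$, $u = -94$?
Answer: $\frac{9}{2} \approx 4.5$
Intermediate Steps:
$V{\left(s,A \right)} = 3$ ($V{\left(s,A \right)} = 3 + 0 = 3$)
$j{\left(q \right)} = - \frac{3 q}{2}$ ($j{\left(q \right)} = - \frac{6 \left(q + q\right)}{8} = - \frac{6 \cdot 2 q}{8} = - \frac{12 q}{8} = - \frac{3 q}{2}$)
$O{\left(B,D \right)} = - \frac{9}{2}$ ($O{\left(B,D \right)} = \left(- \frac{3}{2}\right) 3 = - \frac{9}{2}$)
$- O{\left(u,-86 \right)} = \left(-1\right) \left(- \frac{9}{2}\right) = \frac{9}{2}$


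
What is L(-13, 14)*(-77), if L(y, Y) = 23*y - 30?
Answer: 25333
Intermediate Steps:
L(y, Y) = -30 + 23*y
L(-13, 14)*(-77) = (-30 + 23*(-13))*(-77) = (-30 - 299)*(-77) = -329*(-77) = 25333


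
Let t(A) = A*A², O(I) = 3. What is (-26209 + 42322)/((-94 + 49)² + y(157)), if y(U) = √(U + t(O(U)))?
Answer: 32628825/4100441 - 32226*√46/4100441 ≈ 7.9041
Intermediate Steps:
t(A) = A³
y(U) = √(27 + U) (y(U) = √(U + 3³) = √(U + 27) = √(27 + U))
(-26209 + 42322)/((-94 + 49)² + y(157)) = (-26209 + 42322)/((-94 + 49)² + √(27 + 157)) = 16113/((-45)² + √184) = 16113/(2025 + 2*√46)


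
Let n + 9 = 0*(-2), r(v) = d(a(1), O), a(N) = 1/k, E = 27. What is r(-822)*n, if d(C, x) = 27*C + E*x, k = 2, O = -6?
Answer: 2673/2 ≈ 1336.5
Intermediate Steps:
a(N) = 1/2
d(C, x) = 27*C + 27*x
r(v) = -297/2 (r(v) = 27*(1/2) + 27*(-6) = 27/2 - 162 = -297/2)
n = -9 (n = -9 + 0*(-2) = -9 + 0 = -9)
r(-822)*n = -297/2*(-9) = 2673/2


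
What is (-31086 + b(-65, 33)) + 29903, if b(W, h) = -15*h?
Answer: -1678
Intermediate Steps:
(-31086 + b(-65, 33)) + 29903 = (-31086 - 15*33) + 29903 = (-31086 - 495) + 29903 = -31581 + 29903 = -1678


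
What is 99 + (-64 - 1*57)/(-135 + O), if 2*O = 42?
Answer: 11407/114 ≈ 100.06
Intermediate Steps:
O = 21 (O = (½)*42 = 21)
99 + (-64 - 1*57)/(-135 + O) = 99 + (-64 - 1*57)/(-135 + 21) = 99 + (-64 - 57)/(-114) = 99 - 121*(-1/114) = 99 + 121/114 = 11407/114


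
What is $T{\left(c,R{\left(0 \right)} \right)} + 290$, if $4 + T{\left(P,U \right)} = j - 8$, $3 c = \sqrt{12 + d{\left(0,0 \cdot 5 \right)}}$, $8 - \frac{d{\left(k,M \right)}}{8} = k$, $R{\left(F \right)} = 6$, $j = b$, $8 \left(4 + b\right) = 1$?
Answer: $\frac{2193}{8} \approx 274.13$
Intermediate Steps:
$b = - \frac{31}{8}$ ($b = -4 + \frac{1}{8} \cdot 1 = -4 + \frac{1}{8} = - \frac{31}{8} \approx -3.875$)
$j = - \frac{31}{8} \approx -3.875$
$d{\left(k,M \right)} = 64 - 8 k$
$c = \frac{2 \sqrt{19}}{3}$ ($c = \frac{\sqrt{12 + \left(64 - 0\right)}}{3} = \frac{\sqrt{12 + \left(64 + 0\right)}}{3} = \frac{\sqrt{12 + 64}}{3} = \frac{\sqrt{76}}{3} = \frac{2 \sqrt{19}}{3} \approx 2.9059$)
$T{\left(P,U \right)} = - \frac{127}{8}$ ($T{\left(P,U \right)} = -4 - \frac{95}{8} = - \frac{127}{8}$)
$T{\left(c,R{\left(0 \right)} \right)} + 290 = - \frac{127}{8} + 290 = \frac{2193}{8}$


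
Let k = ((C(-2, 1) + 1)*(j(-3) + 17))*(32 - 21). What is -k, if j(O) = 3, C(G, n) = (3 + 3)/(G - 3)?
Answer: 44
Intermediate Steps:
C(G, n) = 6/(-3 + G)
k = -44 (k = ((6/(-3 - 2) + 1)*(3 + 17))*(32 - 21) = ((6/(-5) + 1)*20)*11 = ((6*(-⅕) + 1)*20)*11 = ((-6/5 + 1)*20)*11 = -⅕*20*11 = -4*11 = -44)
-k = -1*(-44) = 44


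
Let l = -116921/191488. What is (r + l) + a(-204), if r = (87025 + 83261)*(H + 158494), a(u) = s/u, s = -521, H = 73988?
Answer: 1337772221624453/33792 ≈ 3.9588e+10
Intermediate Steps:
a(u) = -521/u
l = -116921/191488 (l = -116921*1/191488 = -116921/191488 ≈ -0.61059)
r = 39588429852 (r = (87025 + 83261)*(73988 + 158494) = 170286*232482 = 39588429852)
(r + l) + a(-204) = (39588429852 - 116921/191488) - 521/(-204) = 7580709255382855/191488 - 521*(-1/204) = 7580709255382855/191488 + 521/204 = 1337772221624453/33792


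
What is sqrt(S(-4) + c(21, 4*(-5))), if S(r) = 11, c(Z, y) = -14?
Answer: I*sqrt(3) ≈ 1.732*I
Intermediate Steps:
sqrt(S(-4) + c(21, 4*(-5))) = sqrt(11 - 14) = sqrt(-3) = I*sqrt(3)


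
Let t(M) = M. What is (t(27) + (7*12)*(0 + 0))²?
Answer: 729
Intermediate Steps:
(t(27) + (7*12)*(0 + 0))² = (27 + (7*12)*(0 + 0))² = (27 + 84*0)² = (27 + 0)² = 27² = 729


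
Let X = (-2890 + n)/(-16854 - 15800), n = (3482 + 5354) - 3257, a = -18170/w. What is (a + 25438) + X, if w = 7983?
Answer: 6630483734849/260676882 ≈ 25436.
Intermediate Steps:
a = -18170/7983 ≈ -2.2761
n = 5579 (n = 8836 - 3257 = 5579)
X = -2689/32654 (X = (-2890 + 5579)/(-16854 - 15800) = 2689/(-32654) = 2689*(-1/32654) = -2689/32654 ≈ -0.082348)
(a + 25438) + X = (-18170/7983 + 25438) - 2689/32654 = 203053384/7983 - 2689/32654 = 6630483734849/260676882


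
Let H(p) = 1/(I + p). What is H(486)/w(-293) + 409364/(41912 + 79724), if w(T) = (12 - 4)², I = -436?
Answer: 327521609/97308800 ≈ 3.3658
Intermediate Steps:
H(p) = 1/(-436 + p)
w(T) = 64 (w(T) = 8² = 64)
H(486)/w(-293) + 409364/(41912 + 79724) = 1/((-436 + 486)*64) + 409364/(41912 + 79724) = (1/64)/50 + 409364/121636 = (1/50)*(1/64) + 409364*(1/121636) = 1/3200 + 102341/30409 = 327521609/97308800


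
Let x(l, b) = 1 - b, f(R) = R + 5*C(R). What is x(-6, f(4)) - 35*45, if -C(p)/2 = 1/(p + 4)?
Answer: -6307/4 ≈ -1576.8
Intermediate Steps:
C(p) = -2/(4 + p) (C(p) = -2/(p + 4) = -2/(4 + p))
f(R) = R - 10/(4 + R) (f(R) = R + 5*(-2/(4 + R)) = R - 10/(4 + R))
x(-6, f(4)) - 35*45 = (1 - (-10 + 4*(4 + 4))/(4 + 4)) - 35*45 = (1 - (-10 + 4*8)/8) - 1575 = (1 - (-10 + 32)/8) - 1575 = (1 - 22/8) - 1575 = (1 - 1*11/4) - 1575 = (1 - 11/4) - 1575 = -7/4 - 1575 = -6307/4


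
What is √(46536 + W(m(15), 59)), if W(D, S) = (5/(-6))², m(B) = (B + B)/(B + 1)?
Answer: √1675321/6 ≈ 215.72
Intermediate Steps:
m(B) = 2*B/(1 + B) (m(B) = (2*B)/(1 + B) = 2*B/(1 + B))
W(D, S) = 25/36 (W(D, S) = (5*(-⅙))² = (-⅚)² = 25/36)
√(46536 + W(m(15), 59)) = √(46536 + 25/36) = √(1675321/36) = √1675321/6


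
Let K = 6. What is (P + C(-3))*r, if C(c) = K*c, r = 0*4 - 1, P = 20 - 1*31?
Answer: 29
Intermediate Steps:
P = -11 (P = 20 - 31 = -11)
r = -1 (r = 0 - 1 = -1)
C(c) = 6*c
(P + C(-3))*r = (-11 + 6*(-3))*(-1) = (-11 - 18)*(-1) = -29*(-1) = 29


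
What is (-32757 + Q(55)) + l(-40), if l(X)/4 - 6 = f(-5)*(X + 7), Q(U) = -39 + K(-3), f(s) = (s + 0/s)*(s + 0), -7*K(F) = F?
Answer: -252501/7 ≈ -36072.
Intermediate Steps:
K(F) = -F/7
f(s) = s² (f(s) = (s + 0)*s = s*s = s²)
Q(U) = -270/7 (Q(U) = -39 - ⅐*(-3) = -39 + 3/7 = -270/7)
l(X) = 724 + 100*X (l(X) = 24 + 4*((-5)²*(X + 7)) = 24 + 4*(25*(7 + X)) = 24 + 4*(175 + 25*X) = 24 + (700 + 100*X) = 724 + 100*X)
(-32757 + Q(55)) + l(-40) = (-32757 - 270/7) + (724 + 100*(-40)) = -229569/7 + (724 - 4000) = -229569/7 - 3276 = -252501/7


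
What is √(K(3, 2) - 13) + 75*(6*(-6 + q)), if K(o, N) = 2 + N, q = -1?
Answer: -3150 + 3*I ≈ -3150.0 + 3.0*I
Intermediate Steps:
√(K(3, 2) - 13) + 75*(6*(-6 + q)) = √((2 + 2) - 13) + 75*(6*(-6 - 1)) = √(4 - 13) + 75*(6*(-7)) = √(-9) + 75*(-42) = 3*I - 3150 = -3150 + 3*I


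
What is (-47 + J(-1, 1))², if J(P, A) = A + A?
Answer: 2025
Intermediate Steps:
J(P, A) = 2*A
(-47 + J(-1, 1))² = (-47 + 2*1)² = (-47 + 2)² = (-45)² = 2025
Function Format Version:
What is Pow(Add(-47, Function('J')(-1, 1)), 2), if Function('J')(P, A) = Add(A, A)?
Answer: 2025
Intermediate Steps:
Function('J')(P, A) = Mul(2, A)
Pow(Add(-47, Function('J')(-1, 1)), 2) = Pow(Add(-47, Mul(2, 1)), 2) = Pow(Add(-47, 2), 2) = Pow(-45, 2) = 2025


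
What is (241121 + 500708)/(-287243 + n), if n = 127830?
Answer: -741829/159413 ≈ -4.6535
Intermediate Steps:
(241121 + 500708)/(-287243 + n) = (241121 + 500708)/(-287243 + 127830) = 741829/(-159413) = 741829*(-1/159413) = -741829/159413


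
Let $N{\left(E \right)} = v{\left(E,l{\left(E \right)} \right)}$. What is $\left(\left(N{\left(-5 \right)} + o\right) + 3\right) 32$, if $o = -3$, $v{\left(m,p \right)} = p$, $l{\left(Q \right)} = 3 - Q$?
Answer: $256$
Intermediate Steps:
$N{\left(E \right)} = 3 - E$
$\left(\left(N{\left(-5 \right)} + o\right) + 3\right) 32 = \left(\left(\left(3 - -5\right) - 3\right) + 3\right) 32 = \left(\left(\left(3 + 5\right) - 3\right) + 3\right) 32 = \left(\left(8 - 3\right) + 3\right) 32 = \left(5 + 3\right) 32 = 8 \cdot 32 = 256$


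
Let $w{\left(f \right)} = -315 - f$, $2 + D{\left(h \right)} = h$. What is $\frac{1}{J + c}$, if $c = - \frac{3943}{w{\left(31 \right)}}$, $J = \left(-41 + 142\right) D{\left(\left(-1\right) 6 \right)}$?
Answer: $- \frac{346}{275625} \approx -0.0012553$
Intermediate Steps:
$D{\left(h \right)} = -2 + h$
$J = -808$ ($J = \left(-41 + 142\right) \left(-2 - 6\right) = 101 \left(-2 - 6\right) = 101 \left(-8\right) = -808$)
$c = \frac{3943}{346}$ ($c = - \frac{3943}{-315 - 31} = - \frac{3943}{-346} = \left(-3943\right) \left(- \frac{1}{346}\right) = \frac{3943}{346} \approx 11.396$)
$\frac{1}{J + c} = \frac{1}{-808 + \frac{3943}{346}} = \frac{1}{- \frac{275625}{346}} = - \frac{346}{275625}$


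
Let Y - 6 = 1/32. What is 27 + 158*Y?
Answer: 15679/16 ≈ 979.94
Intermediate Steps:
Y = 193/32 (Y = 6 + 1/32 = 193/32 ≈ 6.0313)
27 + 158*Y = 27 + 158*(193/32) = 27 + 15247/16 = 15679/16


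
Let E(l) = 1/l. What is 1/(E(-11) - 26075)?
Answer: -11/286826 ≈ -3.8351e-5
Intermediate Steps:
1/(E(-11) - 26075) = 1/(1/(-11) - 26075) = 1/(-1/11 - 26075) = 1/(-286826/11) = -11/286826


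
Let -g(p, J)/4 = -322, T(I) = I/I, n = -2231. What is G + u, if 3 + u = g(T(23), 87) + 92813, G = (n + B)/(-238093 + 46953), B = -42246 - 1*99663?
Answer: 899301793/9557 ≈ 94099.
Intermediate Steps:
B = -141909 (B = -42246 - 99663 = -141909)
T(I) = 1
g(p, J) = 1288 (g(p, J) = -4*(-322) = 1288)
G = 7207/9557 (G = (-2231 - 141909)/(-238093 + 46953) = -144140/(-191140) = -144140*(-1/191140) = 7207/9557 ≈ 0.75411)
u = 94098 (u = -3 + (1288 + 92813) = -3 + 94101 = 94098)
G + u = 7207/9557 + 94098 = 899301793/9557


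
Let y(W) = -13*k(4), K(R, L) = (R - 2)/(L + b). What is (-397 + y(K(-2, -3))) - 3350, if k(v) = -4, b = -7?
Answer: -3695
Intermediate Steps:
K(R, L) = (-2 + R)/(-7 + L) (K(R, L) = (R - 2)/(L - 7) = (-2 + R)/(-7 + L))
y(W) = 52 (y(W) = -13*(-4) = 52)
(-397 + y(K(-2, -3))) - 3350 = (-397 + 52) - 3350 = -345 - 3350 = -3695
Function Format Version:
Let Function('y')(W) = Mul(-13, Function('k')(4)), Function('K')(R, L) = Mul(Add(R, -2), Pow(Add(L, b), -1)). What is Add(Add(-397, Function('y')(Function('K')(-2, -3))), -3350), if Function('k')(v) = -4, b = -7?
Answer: -3695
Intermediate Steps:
Function('K')(R, L) = Mul(Pow(Add(-7, L), -1), Add(-2, R)) (Function('K')(R, L) = Mul(Add(R, -2), Pow(Add(L, -7), -1)) = Mul(Add(-2, R), Pow(Add(-7, L), -1)) = Mul(Pow(Add(-7, L), -1), Add(-2, R)))
Function('y')(W) = 52 (Function('y')(W) = Mul(-13, -4) = 52)
Add(Add(-397, Function('y')(Function('K')(-2, -3))), -3350) = Add(Add(-397, 52), -3350) = Add(-345, -3350) = -3695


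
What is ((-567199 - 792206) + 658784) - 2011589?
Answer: -2712210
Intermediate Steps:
((-567199 - 792206) + 658784) - 2011589 = (-1359405 + 658784) - 2011589 = -700621 - 2011589 = -2712210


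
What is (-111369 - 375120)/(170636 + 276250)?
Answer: -162163/148962 ≈ -1.0886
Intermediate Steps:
(-111369 - 375120)/(170636 + 276250) = -486489/446886 = -486489*1/446886 = -162163/148962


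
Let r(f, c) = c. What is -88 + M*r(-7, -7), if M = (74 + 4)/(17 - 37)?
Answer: -607/10 ≈ -60.700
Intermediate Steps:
M = -39/10 (M = 78/(-20) = 78*(-1/20) = -39/10 ≈ -3.9000)
-88 + M*r(-7, -7) = -88 - 39/10*(-7) = -88 + 273/10 = -607/10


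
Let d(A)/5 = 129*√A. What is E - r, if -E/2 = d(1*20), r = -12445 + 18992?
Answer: -6547 - 2580*√5 ≈ -12316.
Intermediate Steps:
r = 6547
d(A) = 645*√A (d(A) = 5*(129*√A) = 645*√A)
E = -2580*√5 (E = -1290*√(1*20) = -1290*√20 = -1290*2*√5 = -2580*√5 ≈ -5769.1)
E - r = -2580*√5 - 1*6547 = -2580*√5 - 6547 = -6547 - 2580*√5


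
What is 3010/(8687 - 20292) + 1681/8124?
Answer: -989047/18855804 ≈ -0.052453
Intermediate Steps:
3010/(8687 - 20292) + 1681/8124 = 3010/(-11605) + 1681*(1/8124) = 3010*(-1/11605) + 1681/8124 = -602/2321 + 1681/8124 = -989047/18855804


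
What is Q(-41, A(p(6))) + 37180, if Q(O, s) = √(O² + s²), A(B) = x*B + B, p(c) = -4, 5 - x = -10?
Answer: 37180 + √5777 ≈ 37256.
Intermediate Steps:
x = 15 (x = 5 - 1*(-10) = 5 + 10 = 15)
A(B) = 16*B (A(B) = 15*B + B = 16*B)
Q(-41, A(p(6))) + 37180 = √((-41)² + (16*(-4))²) + 37180 = √(1681 + (-64)²) + 37180 = √(1681 + 4096) + 37180 = √5777 + 37180 = 37180 + √5777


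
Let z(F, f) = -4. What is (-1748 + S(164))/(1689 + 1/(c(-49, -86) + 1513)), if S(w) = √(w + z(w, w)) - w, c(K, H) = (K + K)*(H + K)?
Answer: -3523577/3112616 + 14743*√10/6225232 ≈ -1.1245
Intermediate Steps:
c(K, H) = 2*K*(H + K) (c(K, H) = (2*K)*(H + K) = 2*K*(H + K))
S(w) = √(-4 + w) - w (S(w) = √(w - 4) - w = √(-4 + w) - w)
(-1748 + S(164))/(1689 + 1/(c(-49, -86) + 1513)) = (-1748 + (√(-4 + 164) - 1*164))/(1689 + 1/(2*(-49)*(-86 - 49) + 1513)) = (-1748 + (√160 - 164))/(1689 + 1/(2*(-49)*(-135) + 1513)) = (-1748 + (4*√10 - 164))/(1689 + 1/(13230 + 1513)) = (-1748 + (-164 + 4*√10))/(1689 + 1/14743) = (-1912 + 4*√10)/(1689 + 1/14743) = (-1912 + 4*√10)/(24900928/14743) = (-1912 + 4*√10)*(14743/24900928) = -3523577/3112616 + 14743*√10/6225232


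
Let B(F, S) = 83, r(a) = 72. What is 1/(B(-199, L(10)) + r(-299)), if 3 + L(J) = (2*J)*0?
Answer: 1/155 ≈ 0.0064516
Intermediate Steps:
L(J) = -3 (L(J) = -3 + (2*J)*0 = -3 + 0 = -3)
1/(B(-199, L(10)) + r(-299)) = 1/(83 + 72) = 1/155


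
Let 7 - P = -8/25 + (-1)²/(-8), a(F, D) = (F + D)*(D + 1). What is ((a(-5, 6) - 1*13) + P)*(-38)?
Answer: -5491/100 ≈ -54.910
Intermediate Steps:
a(F, D) = (1 + D)*(D + F) (a(F, D) = (D + F)*(1 + D) = (1 + D)*(D + F))
P = 1489/200 (P = 7 - (-8/25 + (-1)²/(-8)) = 7 - (-8*1/25 + 1*(-⅛)) = 7 - (-8/25 - ⅛) = 7 - 1*(-89/200) = 7 + 89/200 = 1489/200 ≈ 7.4450)
((a(-5, 6) - 1*13) + P)*(-38) = (((6 - 5 + 6² + 6*(-5)) - 1*13) + 1489/200)*(-38) = (((6 - 5 + 36 - 30) - 13) + 1489/200)*(-38) = ((7 - 13) + 1489/200)*(-38) = (-6 + 1489/200)*(-38) = (289/200)*(-38) = -5491/100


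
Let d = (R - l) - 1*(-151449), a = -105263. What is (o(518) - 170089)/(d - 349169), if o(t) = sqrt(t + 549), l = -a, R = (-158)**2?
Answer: 170089/278019 - sqrt(1067)/278019 ≈ 0.61167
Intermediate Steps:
R = 24964
l = 105263 (l = -1*(-105263) = 105263)
o(t) = sqrt(549 + t)
d = 71150 (d = (24964 - 1*105263) - 1*(-151449) = (24964 - 105263) + 151449 = -80299 + 151449 = 71150)
(o(518) - 170089)/(d - 349169) = (sqrt(549 + 518) - 170089)/(71150 - 349169) = (sqrt(1067) - 170089)/(-278019) = (-170089 + sqrt(1067))*(-1/278019) = 170089/278019 - sqrt(1067)/278019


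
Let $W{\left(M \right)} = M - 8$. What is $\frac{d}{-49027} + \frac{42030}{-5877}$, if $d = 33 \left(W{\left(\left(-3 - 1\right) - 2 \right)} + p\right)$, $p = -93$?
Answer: $- \frac{20604577}{2910421} \approx -7.0796$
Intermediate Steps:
$W{\left(M \right)} = -8 + M$
$d = -3531$ ($d = 33 \left(\left(-8 - 6\right) - 93\right) = 33 \left(-14 - 93\right) = 33 \left(-107\right) = -3531$)
$\frac{d}{-49027} + \frac{42030}{-5877} = - \frac{3531}{-49027} + \frac{42030}{-5877} = \left(-3531\right) \left(- \frac{1}{49027}\right) + 42030 \left(- \frac{1}{5877}\right) = \frac{321}{4457} - \frac{4670}{653} = - \frac{20604577}{2910421}$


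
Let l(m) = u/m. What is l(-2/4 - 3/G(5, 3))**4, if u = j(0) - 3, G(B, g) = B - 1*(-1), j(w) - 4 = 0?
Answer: 1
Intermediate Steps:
j(w) = 4 (j(w) = 4 + 0 = 4)
G(B, g) = 1 + B (G(B, g) = B + 1 = 1 + B)
u = 1 (u = 4 - 3 = 1)
l(m) = 1/m
l(-2/4 - 3/G(5, 3))**4 = (1/(-2/4 - 3/(1 + 5)))**4 = (1/(-2*1/4 - 3/6))**4 = (1/(-1/2 - 3*1/6))**4 = (1/(-1/2 - 1/2))**4 = (1/(-1))**4 = (-1)**4 = 1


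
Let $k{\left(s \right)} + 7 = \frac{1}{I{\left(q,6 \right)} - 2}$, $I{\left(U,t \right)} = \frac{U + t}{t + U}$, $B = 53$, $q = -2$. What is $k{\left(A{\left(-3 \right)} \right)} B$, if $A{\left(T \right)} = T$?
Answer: $-424$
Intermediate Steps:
$I{\left(U,t \right)} = 1$ ($I{\left(U,t \right)} = \frac{U + t}{U + t} = 1$)
$k{\left(s \right)} = -8$ ($k{\left(s \right)} = -7 + \frac{1}{1 - 2} = -7 + \frac{1}{-1} = -7 - 1 = -8$)
$k{\left(A{\left(-3 \right)} \right)} B = \left(-8\right) 53 = -424$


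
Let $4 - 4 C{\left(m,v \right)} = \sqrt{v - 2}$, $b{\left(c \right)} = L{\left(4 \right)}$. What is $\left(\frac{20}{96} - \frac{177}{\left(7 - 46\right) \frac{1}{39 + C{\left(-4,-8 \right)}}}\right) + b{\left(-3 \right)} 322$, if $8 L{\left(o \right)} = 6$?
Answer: $\frac{132053}{312} - \frac{59 i \sqrt{10}}{52} \approx 423.25 - 3.588 i$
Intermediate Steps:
$L{\left(o \right)} = \frac{3}{4}$ ($L{\left(o \right)} = \frac{1}{8} \cdot 6 = \frac{3}{4}$)
$b{\left(c \right)} = \frac{3}{4}$
$C{\left(m,v \right)} = 1 - \frac{\sqrt{-2 + v}}{4}$ ($C{\left(m,v \right)} = 1 - \frac{\sqrt{v - 2}}{4} = 1 - \frac{\sqrt{-2 + v}}{4}$)
$\left(\frac{20}{96} - \frac{177}{\left(7 - 46\right) \frac{1}{39 + C{\left(-4,-8 \right)}}}\right) + b{\left(-3 \right)} 322 = \left(\frac{20}{96} - \frac{177}{\left(7 - 46\right) \frac{1}{39 + \left(1 - \frac{\sqrt{-2 - 8}}{4}\right)}}\right) + \frac{3}{4} \cdot 322 = \left(20 \cdot \frac{1}{96} - \frac{177}{\left(-39\right) \frac{1}{39 + \left(1 - \frac{\sqrt{-10}}{4}\right)}}\right) + \frac{483}{2} = \left(\frac{5}{24} - \frac{177}{\left(-39\right) \frac{1}{39 + \left(1 - \frac{i \sqrt{10}}{4}\right)}}\right) + \frac{483}{2} = \left(\frac{5}{24} - \frac{177}{\left(-39\right) \frac{1}{40 - \frac{i \sqrt{10}}{4}}}\right) + \frac{483}{2} = \left(\frac{5}{24} - 177 \left(- \frac{40}{39} + \frac{i \sqrt{10}}{156}\right)\right) + \frac{483}{2} = \left(\frac{5}{24} + \left(\frac{2360}{13} - \frac{59 i \sqrt{10}}{52}\right)\right) + \frac{483}{2} = \left(\frac{56705}{312} - \frac{59 i \sqrt{10}}{52}\right) + \frac{483}{2} = \frac{132053}{312} - \frac{59 i \sqrt{10}}{52}$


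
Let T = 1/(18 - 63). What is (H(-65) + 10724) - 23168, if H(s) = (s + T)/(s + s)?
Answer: -36397237/2925 ≈ -12444.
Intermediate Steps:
T = -1/45 (T = 1/(-45) = -1/45 ≈ -0.022222)
H(s) = (-1/45 + s)/(2*s) (H(s) = (s - 1/45)/(s + s) = (-1/45 + s)/((2*s)) = (-1/45 + s)*(1/(2*s)) = (-1/45 + s)/(2*s))
(H(-65) + 10724) - 23168 = ((1/90)*(-1 + 45*(-65))/(-65) + 10724) - 23168 = ((1/90)*(-1/65)*(-1 - 2925) + 10724) - 23168 = ((1/90)*(-1/65)*(-2926) + 10724) - 23168 = (1463/2925 + 10724) - 23168 = 31369163/2925 - 23168 = -36397237/2925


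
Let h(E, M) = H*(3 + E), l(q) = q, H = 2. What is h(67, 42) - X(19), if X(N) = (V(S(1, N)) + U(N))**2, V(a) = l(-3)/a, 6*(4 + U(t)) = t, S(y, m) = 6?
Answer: 1244/9 ≈ 138.22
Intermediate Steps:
h(E, M) = 6 + 2*E (h(E, M) = 2*(3 + E) = 6 + 2*E)
U(t) = -4 + t/6
V(a) = -3/a
X(N) = (-9/2 + N/6)**2 (X(N) = (-3/6 + (-4 + N/6))**2 = (-3*1/6 + (-4 + N/6))**2 = (-1/2 + (-4 + N/6))**2 = (-9/2 + N/6)**2)
h(67, 42) - X(19) = (6 + 2*67) - (-27 + 19)**2/36 = (6 + 134) - (-8)**2/36 = 140 - 64/36 = 140 - 1*16/9 = 140 - 16/9 = 1244/9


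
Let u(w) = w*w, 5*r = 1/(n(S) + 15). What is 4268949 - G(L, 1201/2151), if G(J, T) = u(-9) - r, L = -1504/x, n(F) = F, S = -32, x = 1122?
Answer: 362853779/85 ≈ 4.2689e+6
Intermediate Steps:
r = -1/85 (r = 1/(5*(-32 + 15)) = (1/5)/(-17) = (1/5)*(-1/17) = -1/85 ≈ -0.011765)
u(w) = w**2
L = -752/561 (L = -1504/1122 = -1504*1/1122 = -752/561 ≈ -1.3405)
G(J, T) = 6886/85 (G(J, T) = (-9)**2 - 1*(-1/85) = 81 + 1/85 = 6886/85)
4268949 - G(L, 1201/2151) = 4268949 - 1*6886/85 = 4268949 - 6886/85 = 362853779/85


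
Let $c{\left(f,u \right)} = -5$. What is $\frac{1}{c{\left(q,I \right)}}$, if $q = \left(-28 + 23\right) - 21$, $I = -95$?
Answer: $- \frac{1}{5} \approx -0.2$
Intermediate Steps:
$q = -26$ ($q = -5 - 21 = -26$)
$\frac{1}{c{\left(q,I \right)}} = \frac{1}{-5} = - \frac{1}{5}$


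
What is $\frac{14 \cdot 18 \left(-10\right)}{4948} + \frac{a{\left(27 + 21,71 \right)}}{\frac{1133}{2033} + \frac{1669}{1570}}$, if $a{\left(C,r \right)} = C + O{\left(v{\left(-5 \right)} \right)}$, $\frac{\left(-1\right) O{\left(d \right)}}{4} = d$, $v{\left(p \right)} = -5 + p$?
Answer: $\frac{344189380550}{6397624219} \approx 53.8$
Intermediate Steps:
$O{\left(d \right)} = - 4 d$
$a{\left(C,r \right)} = 40 + C$ ($a{\left(C,r \right)} = C - 4 \left(-5 - 5\right) = C - -40 = C + 40 = 40 + C$)
$\frac{14 \cdot 18 \left(-10\right)}{4948} + \frac{a{\left(27 + 21,71 \right)}}{\frac{1133}{2033} + \frac{1669}{1570}} = \frac{14 \cdot 18 \left(-10\right)}{4948} + \frac{40 + \left(27 + 21\right)}{\frac{1133}{2033} + \frac{1669}{1570}} = 252 \left(-10\right) \frac{1}{4948} + \frac{40 + 48}{1133 \cdot \frac{1}{2033} + 1669 \cdot \frac{1}{1570}} = \left(-2520\right) \frac{1}{4948} + \frac{88}{\frac{1133}{2033} + \frac{1669}{1570}} = - \frac{630}{1237} + \frac{88}{\frac{5171887}{3191810}} = - \frac{630}{1237} + 88 \cdot \frac{3191810}{5171887} = - \frac{630}{1237} + \frac{280879280}{5171887} = \frac{344189380550}{6397624219}$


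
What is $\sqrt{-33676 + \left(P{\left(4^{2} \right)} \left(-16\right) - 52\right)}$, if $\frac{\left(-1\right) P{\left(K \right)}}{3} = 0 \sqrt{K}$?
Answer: $8 i \sqrt{527} \approx 183.65 i$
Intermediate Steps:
$P{\left(K \right)} = 0$ ($P{\left(K \right)} = - 3 \cdot 0 \sqrt{K} = \left(-3\right) 0 = 0$)
$\sqrt{-33676 + \left(P{\left(4^{2} \right)} \left(-16\right) - 52\right)} = \sqrt{-33676 + \left(0 \left(-16\right) - 52\right)} = \sqrt{-33676 + \left(0 - 52\right)} = \sqrt{-33676 - 52} = \sqrt{-33728} = 8 i \sqrt{527}$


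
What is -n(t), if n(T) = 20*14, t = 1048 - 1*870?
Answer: -280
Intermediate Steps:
t = 178 (t = 1048 - 870 = 178)
n(T) = 280
-n(t) = -1*280 = -280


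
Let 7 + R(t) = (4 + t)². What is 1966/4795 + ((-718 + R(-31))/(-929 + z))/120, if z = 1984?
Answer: 12445739/30352350 ≈ 0.41004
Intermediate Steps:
R(t) = -7 + (4 + t)²
1966/4795 + ((-718 + R(-31))/(-929 + z))/120 = 1966/4795 + ((-718 + (-7 + (4 - 31)²))/(-929 + 1984))/120 = 1966*(1/4795) + ((-718 + (-7 + (-27)²))/1055)*(1/120) = 1966/4795 + ((-718 + (-7 + 729))*(1/1055))*(1/120) = 1966/4795 + ((-718 + 722)*(1/1055))*(1/120) = 1966/4795 + (4*(1/1055))*(1/120) = 1966/4795 + (4/1055)*(1/120) = 1966/4795 + 1/31650 = 12445739/30352350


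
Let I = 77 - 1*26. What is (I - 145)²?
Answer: 8836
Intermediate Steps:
I = 51 (I = 77 - 26 = 51)
(I - 145)² = (51 - 145)² = (-94)² = 8836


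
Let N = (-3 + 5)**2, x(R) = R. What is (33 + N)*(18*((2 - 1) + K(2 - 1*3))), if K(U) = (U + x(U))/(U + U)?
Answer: 1332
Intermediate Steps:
N = 4 (N = 2**2 = 4)
K(U) = 1 (K(U) = (U + U)/(U + U) = (2*U)/((2*U)) = (2*U)*(1/(2*U)) = 1)
(33 + N)*(18*((2 - 1) + K(2 - 1*3))) = (33 + 4)*(18*((2 - 1) + 1)) = 37*(18*(1 + 1)) = 37*(18*2) = 37*36 = 1332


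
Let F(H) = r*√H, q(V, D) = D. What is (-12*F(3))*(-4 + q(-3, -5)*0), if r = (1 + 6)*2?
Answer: 672*√3 ≈ 1163.9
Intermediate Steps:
r = 14 (r = 7*2 = 14)
F(H) = 14*√H
(-12*F(3))*(-4 + q(-3, -5)*0) = (-168*√3)*(-4 - 5*0) = (-168*√3)*(-4 + 0) = -168*√3*(-4) = 672*√3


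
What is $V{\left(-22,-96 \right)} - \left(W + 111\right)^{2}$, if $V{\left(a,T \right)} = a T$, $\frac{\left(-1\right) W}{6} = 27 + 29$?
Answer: $-48513$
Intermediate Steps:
$W = -336$ ($W = - 6 \left(27 + 29\right) = \left(-6\right) 56 = -336$)
$V{\left(a,T \right)} = T a$
$V{\left(-22,-96 \right)} - \left(W + 111\right)^{2} = \left(-96\right) \left(-22\right) - \left(-336 + 111\right)^{2} = 2112 - \left(-225\right)^{2} = 2112 - 50625 = -48513$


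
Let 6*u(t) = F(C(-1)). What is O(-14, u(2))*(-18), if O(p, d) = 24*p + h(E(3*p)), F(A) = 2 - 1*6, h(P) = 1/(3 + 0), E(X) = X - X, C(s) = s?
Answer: 6042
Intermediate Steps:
E(X) = 0
h(P) = ⅓ (h(P) = 1/3 = ⅓)
F(A) = -4 (F(A) = 2 - 6 = -4)
u(t) = -⅔ (u(t) = (⅙)*(-4) = -⅔)
O(p, d) = ⅓ + 24*p (O(p, d) = 24*p + ⅓ = ⅓ + 24*p)
O(-14, u(2))*(-18) = (⅓ + 24*(-14))*(-18) = (⅓ - 336)*(-18) = -1007/3*(-18) = 6042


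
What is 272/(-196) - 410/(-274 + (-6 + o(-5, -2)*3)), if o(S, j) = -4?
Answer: 117/7154 ≈ 0.016355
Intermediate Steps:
272/(-196) - 410/(-274 + (-6 + o(-5, -2)*3)) = 272/(-196) - 410/(-274 + (-6 - 4*3)) = 272*(-1/196) - 410/(-274 + (-6 - 12)) = -68/49 - 410/(-274 - 18) = -68/49 - 410/(-292) = -68/49 - 410*(-1/292) = -68/49 + 205/146 = 117/7154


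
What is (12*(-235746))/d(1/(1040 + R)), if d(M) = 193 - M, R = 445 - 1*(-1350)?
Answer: -4010039460/273577 ≈ -14658.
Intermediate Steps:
R = 1795 (R = 445 + 1350 = 1795)
(12*(-235746))/d(1/(1040 + R)) = (12*(-235746))/(193 - 1/(1040 + 1795)) = -2828952/(193 - 1/2835) = -2828952/547154/2835 = -2828952*2835/547154 = -4010039460/273577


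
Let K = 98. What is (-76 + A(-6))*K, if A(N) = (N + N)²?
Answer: 6664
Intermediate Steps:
A(N) = 4*N² (A(N) = (2*N)² = 4*N²)
(-76 + A(-6))*K = (-76 + 4*(-6)²)*98 = (-76 + 4*36)*98 = (-76 + 144)*98 = 68*98 = 6664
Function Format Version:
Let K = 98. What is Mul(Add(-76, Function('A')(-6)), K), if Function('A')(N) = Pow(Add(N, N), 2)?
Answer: 6664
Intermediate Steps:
Function('A')(N) = Mul(4, Pow(N, 2)) (Function('A')(N) = Pow(Mul(2, N), 2) = Mul(4, Pow(N, 2)))
Mul(Add(-76, Function('A')(-6)), K) = Mul(Add(-76, Mul(4, Pow(-6, 2))), 98) = Mul(Add(-76, Mul(4, 36)), 98) = Mul(Add(-76, 144), 98) = Mul(68, 98) = 6664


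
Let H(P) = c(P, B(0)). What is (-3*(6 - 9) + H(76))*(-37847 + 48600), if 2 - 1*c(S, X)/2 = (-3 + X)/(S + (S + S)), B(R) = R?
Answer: 5322735/38 ≈ 1.4007e+5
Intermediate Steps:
c(S, X) = 4 - 2*(-3 + X)/(3*S) (c(S, X) = 4 - 2*(-3 + X)/(S + (S + S)) = 4 - 2*(-3 + X)/(S + 2*S) = 4 - 2*(-3 + X)/(3*S))
H(P) = 2*(3 + 6*P)/(3*P) (H(P) = 2*(3 - 1*0 + 6*P)/(3*P) = 2*(3 + 0 + 6*P)/(3*P) = 2*(3 + 6*P)/(3*P))
(-3*(6 - 9) + H(76))*(-37847 + 48600) = (-3*(6 - 9) + (4 + 2/76))*(-37847 + 48600) = (-3*(-3) + (4 + 2*(1/76)))*10753 = (9 + (4 + 1/38))*10753 = (9 + 153/38)*10753 = (495/38)*10753 = 5322735/38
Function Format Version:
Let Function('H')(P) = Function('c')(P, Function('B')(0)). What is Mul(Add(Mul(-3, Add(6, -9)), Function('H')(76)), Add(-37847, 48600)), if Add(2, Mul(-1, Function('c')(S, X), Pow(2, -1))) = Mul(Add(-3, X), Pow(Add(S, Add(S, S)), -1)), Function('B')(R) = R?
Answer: Rational(5322735, 38) ≈ 1.4007e+5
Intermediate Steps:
Function('c')(S, X) = Add(4, Mul(Rational(-2, 3), Pow(S, -1), Add(-3, X))) (Function('c')(S, X) = Add(4, Mul(-2, Mul(Add(-3, X), Pow(Add(S, Add(S, S)), -1)))) = Add(4, Mul(-2, Mul(Add(-3, X), Pow(Add(S, Mul(2, S)), -1)))) = Add(4, Mul(-2, Mul(Add(-3, X), Pow(Mul(3, S), -1)))) = Add(4, Mul(-2, Mul(Add(-3, X), Mul(Rational(1, 3), Pow(S, -1))))) = Add(4, Mul(-2, Mul(Rational(1, 3), Pow(S, -1), Add(-3, X)))) = Add(4, Mul(Rational(-2, 3), Pow(S, -1), Add(-3, X))))
Function('H')(P) = Mul(Rational(2, 3), Pow(P, -1), Add(3, Mul(6, P))) (Function('H')(P) = Mul(Rational(2, 3), Pow(P, -1), Add(3, Mul(-1, 0), Mul(6, P))) = Mul(Rational(2, 3), Pow(P, -1), Add(3, 0, Mul(6, P))) = Mul(Rational(2, 3), Pow(P, -1), Add(3, Mul(6, P))))
Mul(Add(Mul(-3, Add(6, -9)), Function('H')(76)), Add(-37847, 48600)) = Mul(Add(Mul(-3, Add(6, -9)), Add(4, Mul(2, Pow(76, -1)))), Add(-37847, 48600)) = Mul(Add(Mul(-3, -3), Add(4, Mul(2, Rational(1, 76)))), 10753) = Mul(Add(9, Add(4, Rational(1, 38))), 10753) = Mul(Add(9, Rational(153, 38)), 10753) = Mul(Rational(495, 38), 10753) = Rational(5322735, 38)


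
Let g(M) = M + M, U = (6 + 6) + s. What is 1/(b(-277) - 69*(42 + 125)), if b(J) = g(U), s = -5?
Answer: -1/11509 ≈ -8.6889e-5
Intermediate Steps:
U = 7 (U = (6 + 6) - 5 = 12 - 5 = 7)
g(M) = 2*M
b(J) = 14 (b(J) = 2*7 = 14)
1/(b(-277) - 69*(42 + 125)) = 1/(14 - 69*(42 + 125)) = 1/(14 - 69*167) = 1/(14 - 11523) = 1/(-11509) = -1/11509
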